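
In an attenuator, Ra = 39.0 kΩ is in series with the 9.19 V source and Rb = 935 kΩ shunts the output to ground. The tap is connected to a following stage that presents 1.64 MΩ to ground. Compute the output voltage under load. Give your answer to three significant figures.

The load sits in parallel with Rb: Rb‖R_L = (935 × 1640) / (935 + 1640) = 595.5 kΩ.
V_out = 9.19 × 595.5 / (39.0 + 595.5) = 9.19 × 595.5/634.5 = 8.63 V.

V_out ≈ 8.63 V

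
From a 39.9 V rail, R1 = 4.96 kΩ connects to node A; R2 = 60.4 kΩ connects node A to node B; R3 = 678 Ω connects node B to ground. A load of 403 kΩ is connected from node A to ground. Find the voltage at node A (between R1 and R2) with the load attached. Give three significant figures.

Below node A the series string R2+R3 = 61080 Ω sits in parallel with the 403000 Ω load: 53040 Ω.
V_A = 39.9 × 53040/(4960 + 53040) = 36.5 V.

V ≈ 36.5 V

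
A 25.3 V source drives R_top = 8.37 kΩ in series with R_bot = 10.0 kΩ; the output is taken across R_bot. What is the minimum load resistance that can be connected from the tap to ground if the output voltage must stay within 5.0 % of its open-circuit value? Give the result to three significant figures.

R_L(min) ≈ 86.6 kΩ

Output resistance R_th = R_top‖R_bot = (8.37 × 10.0)/18.37 = 4.556 kΩ.
The fractional drop is R_th/(R_th + R_L); requiring this ≤ 0.0500 gives R_L ≥ R_th(1/0.0500 − 1) = 4.556 × 19.00 = 86.6 kΩ.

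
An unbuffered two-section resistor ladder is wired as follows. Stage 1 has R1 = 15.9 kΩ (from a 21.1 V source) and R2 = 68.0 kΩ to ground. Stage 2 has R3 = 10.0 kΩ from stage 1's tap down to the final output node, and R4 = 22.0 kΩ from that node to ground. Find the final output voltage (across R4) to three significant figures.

Stage 2 presents R3+R4 = 32.00 kΩ as a load on stage 1's tap.
Stage 1's lower leg becomes R2‖(R3+R4) = 21.76 kΩ, so V_mid = 21.1 × 21.76/37.66 = 12.19 V.
Stage 2 is itself unloaded: V_out = V_mid × R4/(R3+R4) = 12.19 × 22.0/32.00 = 8.38 V.

V_out ≈ 8.38 V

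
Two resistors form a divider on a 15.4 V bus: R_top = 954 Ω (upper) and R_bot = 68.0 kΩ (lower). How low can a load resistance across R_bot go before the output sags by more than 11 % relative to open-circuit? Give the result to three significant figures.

Output resistance R_th = R_top‖R_bot = (954 × 68000)/68950 = 940.8 Ω.
The fractional drop is R_th/(R_th + R_L); requiring this ≤ 0.110 gives R_L ≥ R_th(1/0.110 − 1) = 940.8 × 8.091 = 7.61 kΩ.

R_L(min) ≈ 7.61 kΩ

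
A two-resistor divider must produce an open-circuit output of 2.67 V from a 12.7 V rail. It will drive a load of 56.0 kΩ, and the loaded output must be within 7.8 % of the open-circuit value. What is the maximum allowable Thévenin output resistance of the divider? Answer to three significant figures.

Loading drop = R_th/(R_th + R_L) ≤ 0.0780, so R_th ≤ R_L · ε/(1−ε) = 56.0 kΩ × 0.0780/0.9220 = 4.74 kΩ.
(Any R1, R2 with R2/(R1+R2) = 0.210 and R1‖R2 ≤ 4.74 kΩ will meet the spec.)

R_th ≤ 4.74 kΩ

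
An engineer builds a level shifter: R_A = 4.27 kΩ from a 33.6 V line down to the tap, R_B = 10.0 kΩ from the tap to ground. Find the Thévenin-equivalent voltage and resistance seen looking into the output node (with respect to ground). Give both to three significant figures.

V_th is the open-circuit tap voltage: 33.6 × 10.0/(4.27 + 10.0) = 23.5 V.
With the supply zeroed, R_A and R_B appear in parallel from the tap: R_th = R_A‖R_B = (4.27 × 10.0)/14.27 = 2.99 kΩ.

V_th = 23.5 V, R_th = 2.99 kΩ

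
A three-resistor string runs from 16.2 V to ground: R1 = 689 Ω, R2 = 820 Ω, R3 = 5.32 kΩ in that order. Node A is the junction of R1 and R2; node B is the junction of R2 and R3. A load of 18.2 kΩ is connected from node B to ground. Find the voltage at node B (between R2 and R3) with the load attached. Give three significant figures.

V ≈ 11.9 V

At node B, R3 is in parallel with the load: R3‖R_L = 4117 Ω.
Below node A the resistance is R2 + (R3‖R_L) = 4937 Ω, so V_A = 16.2 × 4937/5626 = 14.22 V.
Then V_B = V_A × (R3‖R_L)/(R2 + R3‖R_L) = 14.22 × 4117/4937 = 11.9 V.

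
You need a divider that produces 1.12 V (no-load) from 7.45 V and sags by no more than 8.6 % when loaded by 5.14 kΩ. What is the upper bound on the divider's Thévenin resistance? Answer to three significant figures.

R_th ≤ 484 Ω

Loading drop = R_th/(R_th + R_L) ≤ 0.0860, so R_th ≤ R_L · ε/(1−ε) = 5.14 kΩ × 0.0860/0.9140 = 484 Ω.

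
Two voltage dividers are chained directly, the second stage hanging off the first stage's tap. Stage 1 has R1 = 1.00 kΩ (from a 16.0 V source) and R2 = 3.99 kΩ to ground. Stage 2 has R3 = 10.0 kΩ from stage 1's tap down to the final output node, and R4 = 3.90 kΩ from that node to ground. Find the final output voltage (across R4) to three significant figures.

V_out ≈ 3.39 V

Stage 2 presents R3+R4 = 13.90 kΩ as a load on stage 1's tap.
Stage 1's lower leg becomes R2‖(R3+R4) = 3.100 kΩ, so V_mid = 16.0 × 3.100/4.100 = 12.10 V.
Stage 2 is itself unloaded: V_out = V_mid × R4/(R3+R4) = 12.10 × 3.90/13.90 = 3.39 V.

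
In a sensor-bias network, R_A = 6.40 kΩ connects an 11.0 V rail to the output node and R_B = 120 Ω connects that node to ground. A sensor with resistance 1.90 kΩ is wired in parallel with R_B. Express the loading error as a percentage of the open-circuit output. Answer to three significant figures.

The divider's output (Thévenin) resistance is R_A‖R_B = 117.8 Ω.
Fractional drop under load = R_th/(R_th + R_L) = 117.8 / (117.8 + 1900) = 0.05838.
So the output falls by 5.84 %.

5.84 %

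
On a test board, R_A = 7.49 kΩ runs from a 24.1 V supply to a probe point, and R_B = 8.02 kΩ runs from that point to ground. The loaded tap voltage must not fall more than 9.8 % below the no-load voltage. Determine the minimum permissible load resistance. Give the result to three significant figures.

Output resistance R_th = R_A‖R_B = (7.49 × 8.02)/15.51 = 3.873 kΩ.
The fractional drop is R_th/(R_th + R_L); requiring this ≤ 0.0980 gives R_L ≥ R_th(1/0.0980 − 1) = 3.873 × 9.204 = 35.6 kΩ.

R_L(min) ≈ 35.6 kΩ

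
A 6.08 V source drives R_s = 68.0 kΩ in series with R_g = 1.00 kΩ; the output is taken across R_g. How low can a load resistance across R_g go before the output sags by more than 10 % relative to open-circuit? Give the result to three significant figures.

Output resistance R_th = R_s‖R_g = (68000 × 1000)/69000 = 985.5 Ω.
The fractional drop is R_th/(R_th + R_L); requiring this ≤ 0.100 gives R_L ≥ R_th(1/0.100 − 1) = 985.5 × 9.000 = 8.87 kΩ.

R_L(min) ≈ 8.87 kΩ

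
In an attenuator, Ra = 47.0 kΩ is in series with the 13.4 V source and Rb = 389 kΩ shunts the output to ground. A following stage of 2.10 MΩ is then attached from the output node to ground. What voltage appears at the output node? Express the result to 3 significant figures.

The load sits in parallel with Rb: Rb‖R_L = (389 × 2100) / (389 + 2100) = 328.2 kΩ.
V_out = 13.4 × 328.2 / (47.0 + 328.2) = 13.4 × 328.2/375.2 = 11.7 V.
(Unloaded it would have been 12.0 V.)

V_out ≈ 11.7 V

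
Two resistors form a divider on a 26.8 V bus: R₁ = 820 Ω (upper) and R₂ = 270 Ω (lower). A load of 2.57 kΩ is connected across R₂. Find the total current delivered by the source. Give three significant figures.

I ≈ 25.2 mA

R₂‖R_L = 244.3 Ω, so the source sees R₁ + R₂‖R_L = 1064 Ω.
I = 26.8 V / 1064 Ω = 25.2 mA.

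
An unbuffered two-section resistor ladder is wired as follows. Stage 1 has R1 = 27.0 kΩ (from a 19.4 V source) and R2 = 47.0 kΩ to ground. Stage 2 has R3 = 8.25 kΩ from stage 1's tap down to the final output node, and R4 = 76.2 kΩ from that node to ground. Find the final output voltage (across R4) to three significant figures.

V_out ≈ 9.24 V

Stage 2 presents R3+R4 = 84.45 kΩ as a load on stage 1's tap.
Stage 1's lower leg becomes R2‖(R3+R4) = 30.20 kΩ, so V_mid = 19.4 × 30.20/57.20 = 10.24 V.
Stage 2 is itself unloaded: V_out = V_mid × R4/(R3+R4) = 10.24 × 76.2/84.45 = 9.24 V.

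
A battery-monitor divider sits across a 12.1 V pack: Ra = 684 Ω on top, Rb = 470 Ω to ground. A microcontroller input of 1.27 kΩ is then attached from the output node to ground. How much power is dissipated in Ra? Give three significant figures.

Total resistance from the source is Ra + (Rb‖R_L) = 1027 Ω, so I = 12.1/1027 Ω = 11.78 mA.
P = I²·Ra = (11.78 mA)² × 684 Ω = 94.9 mW.

P ≈ 94.9 mW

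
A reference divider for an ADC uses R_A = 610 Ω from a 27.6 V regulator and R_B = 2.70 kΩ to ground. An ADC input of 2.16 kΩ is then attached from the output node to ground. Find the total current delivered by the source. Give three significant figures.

R_B‖R_L = 1200 Ω, so the source sees R_A + R_B‖R_L = 1810 Ω.
I = 27.6 V / 1810 Ω = 15.2 mA.

I ≈ 15.2 mA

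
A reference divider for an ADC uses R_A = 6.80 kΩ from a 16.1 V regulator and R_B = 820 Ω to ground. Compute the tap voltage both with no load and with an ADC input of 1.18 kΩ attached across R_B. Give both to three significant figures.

Open-circuit: V = 16.1 × 820/(6800 + 820) = 1.73 V.
With the load, R_B becomes R_B‖R_L = 483.8 Ω, so V = 16.1 × 483.8/7284 = 1.07 V.

Unloaded: 1.73 V; loaded: 1.07 V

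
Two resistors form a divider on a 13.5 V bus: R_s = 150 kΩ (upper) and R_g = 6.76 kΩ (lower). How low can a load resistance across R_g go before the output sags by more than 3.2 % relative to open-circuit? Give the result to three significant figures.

R_L(min) ≈ 196 kΩ

Output resistance R_th = R_s‖R_g = (150 × 6.76)/156.8 = 6.468 kΩ.
The fractional drop is R_th/(R_th + R_L); requiring this ≤ 0.0320 gives R_L ≥ R_th(1/0.0320 − 1) = 6.468 × 30.25 = 196 kΩ.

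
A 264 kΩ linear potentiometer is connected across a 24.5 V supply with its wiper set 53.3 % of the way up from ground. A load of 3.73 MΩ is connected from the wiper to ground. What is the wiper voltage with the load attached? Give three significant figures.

The wiper splits the pot into (1−α)R = 123.3 kΩ above and αR = 140.7 kΩ below.
Lower section ‖ load = 135.6 kΩ.
V_wiper = 24.5 × 135.6/(123.3 + 135.6) = 12.8 V.

V ≈ 12.8 V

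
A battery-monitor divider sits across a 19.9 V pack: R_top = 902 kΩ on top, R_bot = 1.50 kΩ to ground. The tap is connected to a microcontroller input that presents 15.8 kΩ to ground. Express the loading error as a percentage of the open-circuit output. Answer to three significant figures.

8.66 %

Unloaded V = 19.9 × 1.50/903.5 = 0.033038 V.
Loaded: R_bot‖R_L = 1.370 kΩ, giving V = 19.9 × 1.370/903.4 = 0.030178 V.
Drop = (0.033038 − 0.030178) / 0.033038 = 8.66 %.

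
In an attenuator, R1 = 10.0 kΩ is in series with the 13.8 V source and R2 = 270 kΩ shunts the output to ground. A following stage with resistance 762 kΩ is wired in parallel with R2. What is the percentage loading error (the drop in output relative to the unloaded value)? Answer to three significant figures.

1.25 %

The divider's output (Thévenin) resistance is R1‖R2 = 9.643 kΩ.
Fractional drop under load = R_th/(R_th + R_L) = 9.643 / (9.643 + 762) = 0.01250.
So the output falls by 1.25 %.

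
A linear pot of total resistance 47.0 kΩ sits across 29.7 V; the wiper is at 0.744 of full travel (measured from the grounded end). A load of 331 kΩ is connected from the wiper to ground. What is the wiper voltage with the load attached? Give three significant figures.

V ≈ 21.5 V

The wiper splits the pot into (1−α)R = 12.03 kΩ above and αR = 34.97 kΩ below.
Lower section ‖ load = 31.63 kΩ.
V_wiper = 29.7 × 31.63/(12.03 + 31.63) = 21.5 V.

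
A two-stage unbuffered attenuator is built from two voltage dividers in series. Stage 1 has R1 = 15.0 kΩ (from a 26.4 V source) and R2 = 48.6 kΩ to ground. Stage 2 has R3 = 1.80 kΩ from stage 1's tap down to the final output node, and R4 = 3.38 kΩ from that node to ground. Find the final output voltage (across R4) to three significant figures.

Stage 2 presents R3+R4 = 5.180 kΩ as a load on stage 1's tap.
Stage 1's lower leg becomes R2‖(R3+R4) = 4.681 kΩ, so V_mid = 26.4 × 4.681/19.68 = 6.279 V.
Stage 2 is itself unloaded: V_out = V_mid × R4/(R3+R4) = 6.279 × 3.38/5.180 = 4.10 V.

V_out ≈ 4.10 V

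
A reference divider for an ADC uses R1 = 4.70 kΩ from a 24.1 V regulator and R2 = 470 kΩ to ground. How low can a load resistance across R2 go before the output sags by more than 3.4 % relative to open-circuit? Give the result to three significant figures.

Output resistance R_th = R1‖R2 = (4.70 × 470)/474.7 = 4.653 kΩ.
The fractional drop is R_th/(R_th + R_L); requiring this ≤ 0.0340 gives R_L ≥ R_th(1/0.0340 − 1) = 4.653 × 28.41 = 132 kΩ.

R_L(min) ≈ 132 kΩ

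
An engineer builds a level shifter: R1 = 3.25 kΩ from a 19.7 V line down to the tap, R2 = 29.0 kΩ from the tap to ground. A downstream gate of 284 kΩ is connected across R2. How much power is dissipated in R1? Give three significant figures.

P ≈ 1.44 mW

Total resistance from the source is R1 + (R2‖R_L) = 29.56 kΩ, so I = 19.7/29.56 kΩ = 0.6664 mA.
P = I²·R1 = (0.6664 mA)² × 3.25 kΩ = 1.44 mW.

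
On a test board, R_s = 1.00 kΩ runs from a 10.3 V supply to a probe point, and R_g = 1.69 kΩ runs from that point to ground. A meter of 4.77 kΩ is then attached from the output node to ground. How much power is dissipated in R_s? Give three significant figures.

Total resistance from the source is R_s + (R_g‖R_L) = 2.248 kΩ, so I = 10.3/2.248 kΩ = 4.582 mA.
P = I²·R_s = (4.582 mA)² × 1.00 kΩ = 21.0 mW.

P ≈ 21.0 mW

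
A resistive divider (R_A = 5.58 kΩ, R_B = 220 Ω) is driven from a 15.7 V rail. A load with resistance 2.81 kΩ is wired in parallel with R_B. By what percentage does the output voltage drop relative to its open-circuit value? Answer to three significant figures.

The divider's output (Thévenin) resistance is R_A‖R_B = 211.7 Ω.
Fractional drop under load = R_th/(R_th + R_L) = 211.7 / (211.7 + 2810) = 0.07005.
So the output falls by 7.00 %.

7.00 %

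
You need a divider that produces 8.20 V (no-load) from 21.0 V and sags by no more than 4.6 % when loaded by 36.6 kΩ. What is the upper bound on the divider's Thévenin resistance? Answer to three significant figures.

Loading drop = R_th/(R_th + R_L) ≤ 0.0460, so R_th ≤ R_L · ε/(1−ε) = 36.6 kΩ × 0.0460/0.9540 = 1.76 kΩ.

R_th ≤ 1.76 kΩ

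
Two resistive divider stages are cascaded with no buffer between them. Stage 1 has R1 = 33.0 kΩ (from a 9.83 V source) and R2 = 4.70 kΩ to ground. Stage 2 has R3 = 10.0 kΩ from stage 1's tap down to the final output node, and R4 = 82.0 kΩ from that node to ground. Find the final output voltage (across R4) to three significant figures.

Stage 2 presents R3+R4 = 92.00 kΩ as a load on stage 1's tap.
Stage 1's lower leg becomes R2‖(R3+R4) = 4.472 kΩ, so V_mid = 9.83 × 4.472/37.47 = 1.173 V.
Stage 2 is itself unloaded: V_out = V_mid × R4/(R3+R4) = 1.173 × 82.0/92.00 = 1.05 V.

V_out ≈ 1.05 V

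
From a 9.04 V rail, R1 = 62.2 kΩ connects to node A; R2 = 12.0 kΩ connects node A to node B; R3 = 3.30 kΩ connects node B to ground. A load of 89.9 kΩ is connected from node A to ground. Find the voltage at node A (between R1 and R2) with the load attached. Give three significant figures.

Below node A the series string R2+R3 = 15.30 kΩ sits in parallel with the 89.9 kΩ load: 13.07 kΩ.
V_A = 9.04 × 13.07/(62.2 + 13.07) = 1.57 V.

V ≈ 1.57 V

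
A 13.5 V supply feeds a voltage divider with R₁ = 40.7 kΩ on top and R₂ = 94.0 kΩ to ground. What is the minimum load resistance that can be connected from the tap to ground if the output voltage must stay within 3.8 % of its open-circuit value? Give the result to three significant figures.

Output resistance R_th = R₁‖R₂ = (40.7 × 94.0)/134.7 = 28.40 kΩ.
The fractional drop is R_th/(R_th + R_L); requiring this ≤ 0.0380 gives R_L ≥ R_th(1/0.0380 − 1) = 28.40 × 25.32 = 719 kΩ.

R_L(min) ≈ 719 kΩ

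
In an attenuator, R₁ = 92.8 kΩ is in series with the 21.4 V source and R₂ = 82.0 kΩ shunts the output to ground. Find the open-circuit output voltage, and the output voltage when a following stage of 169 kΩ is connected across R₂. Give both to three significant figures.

Open-circuit: V = 21.4 × 82.0/(92.8 + 82.0) = 10.0 V.
With the load, R₂ becomes R₂‖R_L = 55.21 kΩ, so V = 21.4 × 55.21/148.0 = 7.98 V.

Unloaded: 10.0 V; loaded: 7.98 V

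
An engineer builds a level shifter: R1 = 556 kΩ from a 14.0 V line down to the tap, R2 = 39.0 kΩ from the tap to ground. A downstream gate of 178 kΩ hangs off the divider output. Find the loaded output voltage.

V_out ≈ 0.762 V

The load sits in parallel with R2: R2‖R_L = (39.0 × 178) / (39.0 + 178) = 31.99 kΩ.
V_out = 14.0 × 31.99 / (556 + 31.99) = 14.0 × 31.99/588.0 = 0.762 V.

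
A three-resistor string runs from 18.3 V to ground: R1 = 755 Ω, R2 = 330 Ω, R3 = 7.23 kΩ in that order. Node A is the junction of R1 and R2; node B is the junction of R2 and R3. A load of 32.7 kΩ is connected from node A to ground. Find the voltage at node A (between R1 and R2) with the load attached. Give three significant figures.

Below node A the series string R2+R3 = 7560 Ω sits in parallel with the 32700 Ω load: 6140 Ω.
V_A = 18.3 × 6140/(755 + 6140) = 16.3 V.

V ≈ 16.3 V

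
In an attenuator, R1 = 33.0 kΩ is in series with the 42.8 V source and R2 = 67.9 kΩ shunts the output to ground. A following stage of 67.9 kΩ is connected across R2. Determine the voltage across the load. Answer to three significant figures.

The load sits in parallel with R2: R2‖R_L = (67.9 × 67.9) / (67.9 + 67.9) = 33.95 kΩ.
V_out = 42.8 × 33.95 / (33.0 + 33.95) = 42.8 × 33.95/66.95 = 21.7 V.
(Unloaded it would have been 28.8 V.)

V_out ≈ 21.7 V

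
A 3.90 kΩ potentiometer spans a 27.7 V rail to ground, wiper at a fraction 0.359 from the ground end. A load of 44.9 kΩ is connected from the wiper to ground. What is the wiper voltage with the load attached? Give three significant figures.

V ≈ 9.75 V

The wiper splits the pot into (1−α)R = 2.500 kΩ above and αR = 1.400 kΩ below.
Lower section ‖ load = 1.358 kΩ.
V_wiper = 27.7 × 1.358/(2.500 + 1.358) = 9.75 V.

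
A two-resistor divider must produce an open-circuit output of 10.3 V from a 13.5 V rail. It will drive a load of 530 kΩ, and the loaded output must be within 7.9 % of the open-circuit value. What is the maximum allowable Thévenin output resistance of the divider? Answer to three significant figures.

Loading drop = R_th/(R_th + R_L) ≤ 0.0790, so R_th ≤ R_L · ε/(1−ε) = 530 kΩ × 0.0790/0.9210 = 45.5 kΩ.

R_th ≤ 45.5 kΩ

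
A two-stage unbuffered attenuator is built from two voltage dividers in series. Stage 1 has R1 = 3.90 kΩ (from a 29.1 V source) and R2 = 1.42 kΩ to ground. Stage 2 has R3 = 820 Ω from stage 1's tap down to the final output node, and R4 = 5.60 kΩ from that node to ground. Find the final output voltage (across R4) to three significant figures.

V_out ≈ 5.83 V

Stage 2 presents R3+R4 = 6420 Ω as a load on stage 1's tap.
Stage 1's lower leg becomes R2‖(R3+R4) = 1163 Ω, so V_mid = 29.1 × 1163/5063 = 6.684 V.
Stage 2 is itself unloaded: V_out = V_mid × R4/(R3+R4) = 6.684 × 5600/6420 = 5.83 V.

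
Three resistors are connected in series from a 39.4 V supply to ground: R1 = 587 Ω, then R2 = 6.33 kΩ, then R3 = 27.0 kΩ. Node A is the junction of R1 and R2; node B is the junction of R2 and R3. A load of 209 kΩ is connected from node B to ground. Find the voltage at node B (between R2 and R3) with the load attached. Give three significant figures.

V ≈ 30.6 V

At node B, R3 is in parallel with the load: R3‖R_L = 23910 Ω.
Below node A the resistance is R2 + (R3‖R_L) = 30240 Ω, so V_A = 39.4 × 30240/30830 = 38.65 V.
Then V_B = V_A × (R3‖R_L)/(R2 + R3‖R_L) = 38.65 × 23910/30240 = 30.6 V.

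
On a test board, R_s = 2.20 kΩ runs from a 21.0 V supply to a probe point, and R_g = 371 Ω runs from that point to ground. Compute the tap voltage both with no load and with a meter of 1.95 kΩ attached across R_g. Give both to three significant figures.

Open-circuit: V = 21.0 × 371/(2200 + 371) = 3.03 V.
With the load, R_g becomes R_g‖R_L = 311.7 Ω, so V = 21.0 × 311.7/2512 = 2.61 V.

Unloaded: 3.03 V; loaded: 2.61 V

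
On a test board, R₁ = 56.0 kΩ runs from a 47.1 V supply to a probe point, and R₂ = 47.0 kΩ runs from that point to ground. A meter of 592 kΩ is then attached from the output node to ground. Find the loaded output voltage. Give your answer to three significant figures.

The load sits in parallel with R₂: R₂‖R_L = (47.0 × 592) / (47.0 + 592) = 43.54 kΩ.
V_out = 47.1 × 43.54 / (56.0 + 43.54) = 47.1 × 43.54/99.54 = 20.6 V.
(Unloaded it would have been 21.5 V.)

V_out ≈ 20.6 V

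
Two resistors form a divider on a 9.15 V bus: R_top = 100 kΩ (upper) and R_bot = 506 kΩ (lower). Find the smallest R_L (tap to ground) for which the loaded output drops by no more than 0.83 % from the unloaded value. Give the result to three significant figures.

Output resistance R_th = R_top‖R_bot = (100 × 506)/606.0 = 83.50 kΩ.
The fractional drop is R_th/(R_th + R_L); requiring this ≤ 0.00830 gives R_L ≥ R_th(1/0.00830 − 1) = 83.50 × 119.5 = 9.98 MΩ.

R_L(min) ≈ 9.98 MΩ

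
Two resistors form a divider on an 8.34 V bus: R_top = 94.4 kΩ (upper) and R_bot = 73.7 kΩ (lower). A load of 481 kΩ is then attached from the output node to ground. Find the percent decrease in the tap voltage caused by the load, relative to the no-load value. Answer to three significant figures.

The divider's output (Thévenin) resistance is R_top‖R_bot = 41.39 kΩ.
Fractional drop under load = R_th/(R_th + R_L) = 41.39 / (41.39 + 481) = 0.07923.
So the output falls by 7.92 %.

7.92 %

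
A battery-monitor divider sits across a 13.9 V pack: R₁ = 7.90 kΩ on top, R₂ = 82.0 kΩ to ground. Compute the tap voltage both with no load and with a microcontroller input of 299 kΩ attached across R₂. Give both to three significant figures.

Open-circuit: V = 13.9 × 82.0/(7.90 + 82.0) = 12.7 V.
With the load, R₂ becomes R₂‖R_L = 64.35 kΩ, so V = 13.9 × 64.35/72.25 = 12.4 V.

Unloaded: 12.7 V; loaded: 12.4 V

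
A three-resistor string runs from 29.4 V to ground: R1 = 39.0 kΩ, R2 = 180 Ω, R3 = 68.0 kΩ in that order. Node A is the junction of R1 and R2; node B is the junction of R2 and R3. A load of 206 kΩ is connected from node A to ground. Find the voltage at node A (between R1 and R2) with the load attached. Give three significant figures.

V ≈ 16.7 V

Below node A the series string R2+R3 = 68180 Ω sits in parallel with the 206000 Ω load: 51230 Ω.
V_A = 29.4 × 51230/(39000 + 51230) = 16.7 V.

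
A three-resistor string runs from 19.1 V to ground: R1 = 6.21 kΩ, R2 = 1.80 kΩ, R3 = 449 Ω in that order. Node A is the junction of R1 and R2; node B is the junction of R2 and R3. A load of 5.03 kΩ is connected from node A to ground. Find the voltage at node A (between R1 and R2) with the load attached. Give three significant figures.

V ≈ 3.82 V

Below node A the series string R2+R3 = 2249 Ω sits in parallel with the 5030 Ω load: 1554 Ω.
V_A = 19.1 × 1554/(6210 + 1554) = 3.82 V.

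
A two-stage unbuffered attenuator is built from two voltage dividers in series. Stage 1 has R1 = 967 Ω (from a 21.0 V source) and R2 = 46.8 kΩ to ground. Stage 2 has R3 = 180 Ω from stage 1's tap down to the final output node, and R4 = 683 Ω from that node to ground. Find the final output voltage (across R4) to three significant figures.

Stage 2 presents R3+R4 = 863.0 Ω as a load on stage 1's tap.
Stage 1's lower leg becomes R2‖(R3+R4) = 847.4 Ω, so V_mid = 21.0 × 847.4/1814 = 9.808 V.
Stage 2 is itself unloaded: V_out = V_mid × R4/(R3+R4) = 9.808 × 683/863.0 = 7.76 V.

V_out ≈ 7.76 V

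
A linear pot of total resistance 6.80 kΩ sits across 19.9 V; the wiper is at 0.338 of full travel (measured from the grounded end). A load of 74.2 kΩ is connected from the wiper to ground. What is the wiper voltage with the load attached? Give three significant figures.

The wiper splits the pot into (1−α)R = 4.502 kΩ above and αR = 2.298 kΩ below.
Lower section ‖ load = 2.229 kΩ.
V_wiper = 19.9 × 2.229/(4.502 + 2.229) = 6.59 V.

V ≈ 6.59 V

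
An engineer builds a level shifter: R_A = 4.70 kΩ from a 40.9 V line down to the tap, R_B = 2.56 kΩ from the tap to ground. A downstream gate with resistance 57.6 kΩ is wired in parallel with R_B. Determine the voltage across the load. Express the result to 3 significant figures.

The load sits in parallel with R_B: R_B‖R_L = (2.56 × 57.6) / (2.56 + 57.6) = 2.451 kΩ.
V_out = 40.9 × 2.451 / (4.70 + 2.451) = 40.9 × 2.451/7.151 = 14.0 V.

V_out ≈ 14.0 V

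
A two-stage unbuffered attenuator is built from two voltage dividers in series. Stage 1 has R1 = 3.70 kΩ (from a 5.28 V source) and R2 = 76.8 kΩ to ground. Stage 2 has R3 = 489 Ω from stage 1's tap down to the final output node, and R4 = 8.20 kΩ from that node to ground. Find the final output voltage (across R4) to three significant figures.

Stage 2 presents R3+R4 = 8689 Ω as a load on stage 1's tap.
Stage 1's lower leg becomes R2‖(R3+R4) = 7806 Ω, so V_mid = 5.28 × 7806/11510 = 3.582 V.
Stage 2 is itself unloaded: V_out = V_mid × R4/(R3+R4) = 3.582 × 8200/8689 = 3.38 V.

V_out ≈ 3.38 V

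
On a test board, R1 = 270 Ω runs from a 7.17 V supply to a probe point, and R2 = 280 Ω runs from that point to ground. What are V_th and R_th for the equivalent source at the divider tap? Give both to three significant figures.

V_th = 3.65 V, R_th = 137 Ω

V_th is the open-circuit tap voltage: 7.17 × 280/(270 + 280) = 3.65 V.
With the supply zeroed, R1 and R2 appear in parallel from the tap: R_th = R1‖R2 = (270 × 280)/550.0 = 137 Ω.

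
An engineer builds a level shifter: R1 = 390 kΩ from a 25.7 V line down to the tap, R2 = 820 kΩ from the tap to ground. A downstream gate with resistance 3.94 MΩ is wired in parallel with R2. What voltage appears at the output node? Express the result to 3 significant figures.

V_out ≈ 16.3 V

The load sits in parallel with R2: R2‖R_L = (820 × 3940) / (820 + 3940) = 678.7 kΩ.
V_out = 25.7 × 678.7 / (390 + 678.7) = 25.7 × 678.7/1069 = 16.3 V.
(Unloaded it would have been 17.4 V.)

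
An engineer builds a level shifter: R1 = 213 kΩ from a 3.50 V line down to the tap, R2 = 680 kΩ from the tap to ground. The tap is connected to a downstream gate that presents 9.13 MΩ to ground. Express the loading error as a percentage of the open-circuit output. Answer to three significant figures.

The divider's output (Thévenin) resistance is R1‖R2 = 162.2 kΩ.
Fractional drop under load = R_th/(R_th + R_L) = 162.2 / (162.2 + 9130) = 0.01745.
So the output falls by 1.75 %.

1.75 %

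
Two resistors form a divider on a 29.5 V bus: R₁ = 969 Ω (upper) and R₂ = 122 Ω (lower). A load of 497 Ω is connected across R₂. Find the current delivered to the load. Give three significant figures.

R₂‖R_L = 97.95 Ω; V_out = 29.5 × 97.95/1067 = 2.708 V.
I_L = V_out / R_L = 2.708 / 497 Ω = 5.45 mA.

I_L ≈ 5.45 mA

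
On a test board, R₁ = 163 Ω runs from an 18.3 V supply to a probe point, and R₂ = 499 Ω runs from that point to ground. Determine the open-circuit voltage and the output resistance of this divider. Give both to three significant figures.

V_th = 13.8 V, R_th = 123 Ω

V_th is the open-circuit tap voltage: 18.3 × 499/(163 + 499) = 13.8 V.
With the supply zeroed, R₁ and R₂ appear in parallel from the tap: R_th = R₁‖R₂ = (163 × 499)/662.0 = 123 Ω.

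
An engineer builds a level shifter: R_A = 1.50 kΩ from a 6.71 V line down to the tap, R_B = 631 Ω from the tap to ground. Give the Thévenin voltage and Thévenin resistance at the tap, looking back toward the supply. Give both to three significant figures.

V_th is the open-circuit tap voltage: 6.71 × 631/(1500 + 631) = 1.99 V.
With the supply zeroed, R_A and R_B appear in parallel from the tap: R_th = R_A‖R_B = (1500 × 631)/2131 = 444 Ω.

V_th = 1.99 V, R_th = 444 Ω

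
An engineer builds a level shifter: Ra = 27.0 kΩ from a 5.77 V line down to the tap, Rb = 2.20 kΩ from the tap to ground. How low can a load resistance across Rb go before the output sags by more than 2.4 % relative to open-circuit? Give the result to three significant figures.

R_L(min) ≈ 82.7 kΩ

Output resistance R_th = Ra‖Rb = (27.0 × 2.20)/29.20 = 2.034 kΩ.
The fractional drop is R_th/(R_th + R_L); requiring this ≤ 0.0240 gives R_L ≥ R_th(1/0.0240 − 1) = 2.034 × 40.67 = 82.7 kΩ.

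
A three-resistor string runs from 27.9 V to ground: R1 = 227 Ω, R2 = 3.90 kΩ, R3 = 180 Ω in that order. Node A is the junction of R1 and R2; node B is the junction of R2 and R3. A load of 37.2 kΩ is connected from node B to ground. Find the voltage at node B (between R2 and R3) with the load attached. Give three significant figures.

V ≈ 1.16 V

At node B, R3 is in parallel with the load: R3‖R_L = 179.1 Ω.
Below node A the resistance is R2 + (R3‖R_L) = 4079 Ω, so V_A = 27.9 × 4079/4306 = 26.43 V.
Then V_B = V_A × (R3‖R_L)/(R2 + R3‖R_L) = 26.43 × 179.1/4079 = 1.16 V.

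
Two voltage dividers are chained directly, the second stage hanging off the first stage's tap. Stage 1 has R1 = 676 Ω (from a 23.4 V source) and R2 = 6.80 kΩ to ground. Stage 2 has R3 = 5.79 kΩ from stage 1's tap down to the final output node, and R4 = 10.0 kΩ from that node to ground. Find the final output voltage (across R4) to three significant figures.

V_out ≈ 13.0 V

Stage 2 presents R3+R4 = 15790 Ω as a load on stage 1's tap.
Stage 1's lower leg becomes R2‖(R3+R4) = 4753 Ω, so V_mid = 23.4 × 4753/5429 = 20.49 V.
Stage 2 is itself unloaded: V_out = V_mid × R4/(R3+R4) = 20.49 × 10000/15790 = 13.0 V.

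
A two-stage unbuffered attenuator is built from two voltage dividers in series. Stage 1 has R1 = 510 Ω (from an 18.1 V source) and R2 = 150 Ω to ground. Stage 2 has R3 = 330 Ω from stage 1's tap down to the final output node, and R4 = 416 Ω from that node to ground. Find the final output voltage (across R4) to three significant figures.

Stage 2 presents R3+R4 = 746.0 Ω as a load on stage 1's tap.
Stage 1's lower leg becomes R2‖(R3+R4) = 124.9 Ω, so V_mid = 18.1 × 124.9/634.9 = 3.560 V.
Stage 2 is itself unloaded: V_out = V_mid × R4/(R3+R4) = 3.560 × 416/746.0 = 1.99 V.

V_out ≈ 1.99 V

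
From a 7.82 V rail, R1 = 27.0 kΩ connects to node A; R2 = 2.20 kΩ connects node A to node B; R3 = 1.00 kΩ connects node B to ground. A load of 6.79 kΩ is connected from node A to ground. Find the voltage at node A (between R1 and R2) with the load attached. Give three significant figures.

V ≈ 0.583 V

Below node A the series string R2+R3 = 3.200 kΩ sits in parallel with the 6.79 kΩ load: 2.175 kΩ.
V_A = 7.82 × 2.175/(27.0 + 2.175) = 0.583 V.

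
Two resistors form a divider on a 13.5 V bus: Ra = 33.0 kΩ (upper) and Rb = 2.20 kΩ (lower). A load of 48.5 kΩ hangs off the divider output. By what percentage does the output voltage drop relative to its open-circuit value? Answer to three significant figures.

4.08 %

The divider's output (Thévenin) resistance is Ra‖Rb = 2.062 kΩ.
Fractional drop under load = R_th/(R_th + R_L) = 2.062 / (2.062 + 48.5) = 0.04079.
So the output falls by 4.08 %.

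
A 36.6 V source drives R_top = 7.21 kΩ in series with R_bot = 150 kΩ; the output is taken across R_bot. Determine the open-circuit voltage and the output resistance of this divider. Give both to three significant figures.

V_th is the open-circuit tap voltage: 36.6 × 150/(7.21 + 150) = 34.9 V.
With the supply zeroed, R_top and R_bot appear in parallel from the tap: R_th = R_top‖R_bot = (7.21 × 150)/157.2 = 6.88 kΩ.

V_th = 34.9 V, R_th = 6.88 kΩ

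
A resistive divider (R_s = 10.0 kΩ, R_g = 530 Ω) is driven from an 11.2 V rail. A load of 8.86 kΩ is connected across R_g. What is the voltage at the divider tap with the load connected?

V_out ≈ 0.533 V

The load sits in parallel with R_g: R_g‖R_L = (530 × 8860) / (530 + 8860) = 500.1 Ω.
V_out = 11.2 × 500.1 / (10000 + 500.1) = 11.2 × 500.1/10500 = 0.533 V.
(Unloaded it would have been 0.564 V.)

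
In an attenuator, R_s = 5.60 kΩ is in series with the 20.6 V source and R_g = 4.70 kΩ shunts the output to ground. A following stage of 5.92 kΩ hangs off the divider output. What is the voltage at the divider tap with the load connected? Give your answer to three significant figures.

The load sits in parallel with R_g: R_g‖R_L = (4.70 × 5.92) / (4.70 + 5.92) = 2.620 kΩ.
V_out = 20.6 × 2.620 / (5.60 + 2.620) = 20.6 × 2.620/8.220 = 6.57 V.

V_out ≈ 6.57 V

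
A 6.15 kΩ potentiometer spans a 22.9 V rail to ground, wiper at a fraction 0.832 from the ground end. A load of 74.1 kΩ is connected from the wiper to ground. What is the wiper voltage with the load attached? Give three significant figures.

V ≈ 18.8 V

The wiper splits the pot into (1−α)R = 1.033 kΩ above and αR = 5.117 kΩ below.
Lower section ‖ load = 4.786 kΩ.
V_wiper = 22.9 × 4.786/(1.033 + 4.786) = 18.8 V.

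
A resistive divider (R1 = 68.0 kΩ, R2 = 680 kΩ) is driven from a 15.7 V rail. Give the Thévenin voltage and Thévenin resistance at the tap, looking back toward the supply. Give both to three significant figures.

V_th = 14.3 V, R_th = 61.8 kΩ

V_th is the open-circuit tap voltage: 15.7 × 680/(68.0 + 680) = 14.3 V.
With the supply zeroed, R1 and R2 appear in parallel from the tap: R_th = R1‖R2 = (68.0 × 680)/748.0 = 61.8 kΩ.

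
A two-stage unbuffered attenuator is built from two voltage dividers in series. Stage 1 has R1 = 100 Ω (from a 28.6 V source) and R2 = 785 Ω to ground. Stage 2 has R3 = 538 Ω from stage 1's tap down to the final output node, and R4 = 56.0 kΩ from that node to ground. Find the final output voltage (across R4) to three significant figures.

V_out ≈ 25.1 V

Stage 2 presents R3+R4 = 56540 Ω as a load on stage 1's tap.
Stage 1's lower leg becomes R2‖(R3+R4) = 774.2 Ω, so V_mid = 28.6 × 774.2/874.2 = 25.33 V.
Stage 2 is itself unloaded: V_out = V_mid × R4/(R3+R4) = 25.33 × 56000/56540 = 25.1 V.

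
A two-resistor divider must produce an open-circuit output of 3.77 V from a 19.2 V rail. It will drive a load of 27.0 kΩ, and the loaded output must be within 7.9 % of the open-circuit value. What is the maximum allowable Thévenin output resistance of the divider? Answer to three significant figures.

Loading drop = R_th/(R_th + R_L) ≤ 0.0790, so R_th ≤ R_L · ε/(1−ε) = 27.0 kΩ × 0.0790/0.9210 = 2.32 kΩ.

R_th ≤ 2.32 kΩ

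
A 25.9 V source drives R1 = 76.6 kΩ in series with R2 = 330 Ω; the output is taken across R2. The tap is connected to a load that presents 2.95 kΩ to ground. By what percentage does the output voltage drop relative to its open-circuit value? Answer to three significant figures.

10.0 %

Unloaded V = 25.9 × 330/76930 = 0.11110 V.
Loaded: R2‖R_L = 296.8 Ω, giving V = 25.9 × 296.8/76900 = 0.099966 V.
Drop = (0.11110 − 0.099966) / 0.11110 = 10.0 %.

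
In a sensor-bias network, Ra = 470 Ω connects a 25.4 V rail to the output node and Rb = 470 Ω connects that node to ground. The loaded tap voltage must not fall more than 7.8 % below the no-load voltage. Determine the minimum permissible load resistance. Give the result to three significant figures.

Output resistance R_th = Ra‖Rb = (470 × 470)/940.0 = 235.0 Ω.
The fractional drop is R_th/(R_th + R_L); requiring this ≤ 0.0780 gives R_L ≥ R_th(1/0.0780 − 1) = 235.0 × 11.82 = 2.78 kΩ.

R_L(min) ≈ 2.78 kΩ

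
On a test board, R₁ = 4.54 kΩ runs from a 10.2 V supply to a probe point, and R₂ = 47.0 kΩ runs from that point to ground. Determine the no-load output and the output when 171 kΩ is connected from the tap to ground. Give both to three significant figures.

Unloaded: 9.30 V; loaded: 9.08 V

Open-circuit: V = 10.2 × 47.0/(4.54 + 47.0) = 9.30 V.
With the load, R₂ becomes R₂‖R_L = 36.87 kΩ, so V = 10.2 × 36.87/41.41 = 9.08 V.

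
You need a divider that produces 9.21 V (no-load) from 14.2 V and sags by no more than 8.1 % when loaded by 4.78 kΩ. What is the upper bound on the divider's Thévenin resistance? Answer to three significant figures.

Loading drop = R_th/(R_th + R_L) ≤ 0.0810, so R_th ≤ R_L · ε/(1−ε) = 4.78 kΩ × 0.0810/0.9190 = 421 Ω.

R_th ≤ 421 Ω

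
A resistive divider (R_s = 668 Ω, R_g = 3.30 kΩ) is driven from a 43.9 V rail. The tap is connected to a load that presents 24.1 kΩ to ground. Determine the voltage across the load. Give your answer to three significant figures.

V_out ≈ 35.7 V

The load sits in parallel with R_g: R_g‖R_L = (3300 × 24100) / (3300 + 24100) = 2903 Ω.
V_out = 43.9 × 2903 / (668 + 2903) = 43.9 × 2903/3571 = 35.7 V.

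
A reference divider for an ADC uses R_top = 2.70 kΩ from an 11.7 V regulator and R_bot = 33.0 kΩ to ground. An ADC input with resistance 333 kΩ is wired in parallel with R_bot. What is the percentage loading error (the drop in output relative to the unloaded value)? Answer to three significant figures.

The divider's output (Thévenin) resistance is R_top‖R_bot = 2.496 kΩ.
Fractional drop under load = R_th/(R_th + R_L) = 2.496 / (2.496 + 333) = 0.007439.
So the output falls by 0.744 %.

0.744 %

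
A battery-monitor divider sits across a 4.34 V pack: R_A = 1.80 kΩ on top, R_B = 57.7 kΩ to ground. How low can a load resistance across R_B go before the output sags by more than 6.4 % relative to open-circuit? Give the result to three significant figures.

R_L(min) ≈ 25.5 kΩ

Output resistance R_th = R_A‖R_B = (1.80 × 57.7)/59.50 = 1.746 kΩ.
The fractional drop is R_th/(R_th + R_L); requiring this ≤ 0.0640 gives R_L ≥ R_th(1/0.0640 − 1) = 1.746 × 14.62 = 25.5 kΩ.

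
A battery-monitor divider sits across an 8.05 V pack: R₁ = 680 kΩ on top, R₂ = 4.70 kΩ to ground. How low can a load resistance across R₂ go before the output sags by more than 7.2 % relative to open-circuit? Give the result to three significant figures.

R_L(min) ≈ 60.2 kΩ

Output resistance R_th = R₁‖R₂ = (680 × 4.70)/684.7 = 4.668 kΩ.
The fractional drop is R_th/(R_th + R_L); requiring this ≤ 0.0720 gives R_L ≥ R_th(1/0.0720 − 1) = 4.668 × 12.89 = 60.2 kΩ.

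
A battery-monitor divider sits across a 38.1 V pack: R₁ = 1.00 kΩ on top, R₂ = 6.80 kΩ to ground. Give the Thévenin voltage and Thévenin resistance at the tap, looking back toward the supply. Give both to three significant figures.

V_th is the open-circuit tap voltage: 38.1 × 6.80/(1.00 + 6.80) = 33.2 V.
With the supply zeroed, R₁ and R₂ appear in parallel from the tap: R_th = R₁‖R₂ = (1.00 × 6.80)/7.800 = 872 Ω.

V_th = 33.2 V, R_th = 872 Ω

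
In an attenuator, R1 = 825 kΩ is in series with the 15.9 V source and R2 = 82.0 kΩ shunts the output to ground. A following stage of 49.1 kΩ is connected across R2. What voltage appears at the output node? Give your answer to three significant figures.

The load sits in parallel with R2: R2‖R_L = (82.0 × 49.1) / (82.0 + 49.1) = 30.71 kΩ.
V_out = 15.9 × 30.71 / (825 + 30.71) = 15.9 × 30.71/855.7 = 0.571 V.
(Unloaded it would have been 1.44 V.)

V_out ≈ 0.571 V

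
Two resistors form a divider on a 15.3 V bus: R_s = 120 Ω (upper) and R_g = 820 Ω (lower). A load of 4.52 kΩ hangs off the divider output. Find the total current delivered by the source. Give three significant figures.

I ≈ 18.8 mA

R_g‖R_L = 694.1 Ω, so the source sees R_s + R_g‖R_L = 814.1 Ω.
I = 15.3 V / 814.1 Ω = 18.8 mA.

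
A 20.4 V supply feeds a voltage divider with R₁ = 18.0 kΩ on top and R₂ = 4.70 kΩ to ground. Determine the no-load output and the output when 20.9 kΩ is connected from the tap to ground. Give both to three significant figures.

Unloaded: 4.22 V; loaded: 3.58 V

Open-circuit: V = 20.4 × 4.70/(18.0 + 4.70) = 4.22 V.
With the load, R₂ becomes R₂‖R_L = 3.837 kΩ, so V = 20.4 × 3.837/21.84 = 3.58 V.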